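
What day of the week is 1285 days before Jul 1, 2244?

First find the weekday of Jul 1, 2244. Doomsday rule: the anchor day for the 2200s is Friday. For year 44: 44÷12 = 3 r 8, and 8÷4 = 2, so 3+8+2 = 13.
Friday + 13 ≡ Thursday — that's 2244's doomsday.
In July the doomsday date is Jul 11.
Jul 1 is 10 days before Jul 11; 10 mod 7 = 3, so Thursday − 3 = Monday.
1285 mod 7 = 4, so 1285 days before a Monday is Monday − 4 = Thursday.

Thursday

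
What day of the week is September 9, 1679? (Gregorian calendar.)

Saturday

Doomsday rule: the anchor day for the 1600s is Tuesday. For year 79: 79÷12 = 6 r 7, and 7÷4 = 1, so 6+7+1 = 14.
Tuesday + 14 ≡ Tuesday — that's 1679's doomsday.
In September the doomsday date is Sep 5.
Sep 9 is 4 days after Sep 5; 4 mod 7 = 4, so Tuesday + 4 = Saturday.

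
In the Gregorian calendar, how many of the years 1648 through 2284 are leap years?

Multiples of 4 in [1648,2284]: 160.
Of those, multiples of 100: 6 (not leap unless ÷400).
Multiples of 400: 1.
Leap years = 160 − 6 + 1 = 155.

155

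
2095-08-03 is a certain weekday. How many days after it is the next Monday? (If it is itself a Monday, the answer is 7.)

5

Aug 3, 2095 is a Wednesday.
From Wednesday to the next Monday is 5 days.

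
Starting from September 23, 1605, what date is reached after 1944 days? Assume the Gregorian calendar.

January 19, 1611

+365 (one year) → Sep 23, 1606 (1579 left).
+365 (one year) → Sep 23, 1607 (1214 left).
+366 (one year; includes Feb 29, 1608) → Sep 23, 1608 (848 left).
+365 (one year) → Sep 23, 1609 (483 left).
+365 (one year) → Sep 23, 1610 (118 left).
Sep has 30 days: +8 → Oct 1, 1610 (110 left).
Oct has 31 days: +31 → Nov 1, 1610 (79 left).
Nov has 30 days: +30 → Dec 1, 1610 (49 left).
Dec has 31 days: +31 → Jan 1, 1611 (18 left).
+18 → Jan 19, 1611.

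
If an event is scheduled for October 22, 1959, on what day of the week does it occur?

January 1, 1959 is a Thursday.
Jan 1, 1959 → Feb 1, 1959: 31 days (January has 31).
Feb 1, 1959 → Mar 1, 1959: 28 days (February has 28).
Mar 1, 1959 → Apr 1, 1959: 31 days (March has 31).
Apr 1, 1959 → May 1, 1959: 30 days (April has 30).
May 1, 1959 → Jun 1, 1959: 31 days (May has 31).
Jun 1, 1959 → Jul 1, 1959: 30 days (June has 30).
Jul 1, 1959 → Aug 1, 1959: 31 days (July has 31).
Aug 1, 1959 → Sep 1, 1959: 31 days (August has 31).
Sep 1, 1959 → Oct 1, 1959: 30 days (September has 30).
Oct 1, 1959 → Oct 22, 1959: 21 days.
Total: 294 days.
294 mod 7 = 0, so Thursday + 0 = Thursday.

Thursday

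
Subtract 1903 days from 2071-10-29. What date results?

−365 (one year) → Oct 29, 2070 (1538 left).
−365 (one year) → Oct 29, 2069 (1173 left).
−365 (one year) → Oct 29, 2068 (808 left).
−366 (one year; includes Feb 29, 2068) → Oct 29, 2067 (442 left).
−365 (one year) → Oct 29, 2066 (77 left).
−29 → Sep 30, 2066 (end of Sep, 30 days; 48 left).
−30 → Aug 31, 2066 (end of Aug, 31 days; 18 left).
−18 → Aug 13, 2066.

August 13, 2066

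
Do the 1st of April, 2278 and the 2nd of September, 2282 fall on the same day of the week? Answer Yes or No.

From Apr 1, 2278 to Sep 2, 2282 is 1615 days.
1615 mod 7 = 5, so they are different weekdays.
(Apr 1, 2278 is a Monday; Sep 2, 2282 is a Saturday.)

No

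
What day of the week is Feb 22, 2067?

Tuesday

Doomsday rule: the anchor day for the 2000s is Tuesday. For year 67: 67÷12 = 5 r 7, and 7÷4 = 1, so 5+7+1 = 13.
Tuesday + 13 ≡ Monday — that's 2067's doomsday.
In February the doomsday date is Feb 28 (2067 is not a leap year).
Feb 22 is 6 days before Feb 28; 6 mod 7 = 6, so Monday − 6 = Tuesday.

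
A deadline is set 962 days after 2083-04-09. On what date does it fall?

November 26, 2085

+366 (one year; includes Feb 29, 2084) → Apr 9, 2084 (596 left).
+365 (one year) → Apr 9, 2085 (231 left).
Apr has 30 days: +22 → May 1, 2085 (209 left).
May has 31 days: +31 → Jun 1, 2085 (178 left).
Jun has 30 days: +30 → Jul 1, 2085 (148 left).
Jul has 31 days: +31 → Aug 1, 2085 (117 left).
Aug has 31 days: +31 → Sep 1, 2085 (86 left).
Sep has 30 days: +30 → Oct 1, 2085 (56 left).
Oct has 31 days: +31 → Nov 1, 2085 (25 left).
+25 → Nov 26, 2085.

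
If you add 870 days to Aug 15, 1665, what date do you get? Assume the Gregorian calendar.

January 2, 1668

+365 (one year) → Aug 15, 1666 (505 left).
+365 (one year) → Aug 15, 1667 (140 left).
Aug has 31 days: +17 → Sep 1, 1667 (123 left).
Sep has 30 days: +30 → Oct 1, 1667 (93 left).
Oct has 31 days: +31 → Nov 1, 1667 (62 left).
Nov has 30 days: +30 → Dec 1, 1667 (32 left).
Dec has 31 days: +31 → Jan 1, 1668 (1 left).
+1 → Jan 2, 1668.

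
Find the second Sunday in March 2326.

March 14, 2326

March 1, 2326 is a Monday.
The first Sunday is therefore March 7 (6 days later).
The second Sunday is 7 + 1×7 = March 14.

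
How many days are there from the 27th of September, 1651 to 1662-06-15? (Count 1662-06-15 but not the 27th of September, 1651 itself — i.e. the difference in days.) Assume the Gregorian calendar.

3914

Sep 27, 1651 → Sep 27, 1652: 366 days (Feb 29, 1652 is in that span).
Sep 27, 1652 → Sep 27, 1653: 365 days.
Sep 27, 1653 → Sep 27, 1654: 365 days.
Sep 27, 1654 → Sep 27, 1655: 365 days.
Sep 27, 1655 → Sep 27, 1656: 366 days (Feb 29, 1656 is in that span).
Sep 27, 1656 → Sep 27, 1657: 365 days.
Sep 27, 1657 → Sep 27, 1658: 365 days.
Sep 27, 1658 → Sep 27, 1659: 365 days.
Sep 27, 1659 → Sep 27, 1660: 366 days (Feb 29, 1660 is in that span).
Sep 27, 1660 → Sep 27, 1661: 365 days.
Sep 27, 1661 → Oct 27, 1661: 30 days (September has 30).
Oct 27, 1661 → Nov 27, 1661: 31 days (October has 31).
Nov 27, 1661 → Dec 27, 1661: 30 days (November has 30).
Dec 27, 1661 → Jan 27, 1662: 31 days (December has 31).
Jan 27, 1662 → Feb 27, 1662: 31 days (January has 31).
Feb 27, 1662 → Mar 27, 1662: 28 days (February has 28).
Mar 27, 1662 → Apr 27, 1662: 31 days (March has 31).
Apr 27, 1662 → May 27, 1662: 30 days (April has 30).
May 27, 1662 → Jun 15, 1662: 19 days.
Total: 3914 days.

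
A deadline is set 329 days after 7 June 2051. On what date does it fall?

May 1, 2052

Jun has 30 days: +24 → Jul 1, 2051 (305 left).
Jul has 31 days: +31 → Aug 1, 2051 (274 left).
Aug has 31 days: +31 → Sep 1, 2051 (243 left).
Sep has 30 days: +30 → Oct 1, 2051 (213 left).
Oct has 31 days: +31 → Nov 1, 2051 (182 left).
Nov has 30 days: +30 → Dec 1, 2051 (152 left).
Dec has 31 days: +31 → Jan 1, 2052 (121 left).
Jan has 31 days: +31 → Feb 1, 2052 (90 left).
Feb has 29 days: +29 → Mar 1, 2052 (61 left).
Mar has 31 days: +31 → Apr 1, 2052 (30 left).
Apr has 30 days: +30 → May 1, 2052 (0 left).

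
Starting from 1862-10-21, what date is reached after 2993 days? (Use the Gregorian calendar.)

+365 (one year) → Oct 21, 1863 (2628 left).
+366 (one year; includes Feb 29, 1864) → Oct 21, 1864 (2262 left).
+365 (one year) → Oct 21, 1865 (1897 left).
+365 (one year) → Oct 21, 1866 (1532 left).
+365 (one year) → Oct 21, 1867 (1167 left).
+366 (one year; includes Feb 29, 1868) → Oct 21, 1868 (801 left).
+365 (one year) → Oct 21, 1869 (436 left).
+365 (one year) → Oct 21, 1870 (71 left).
Oct has 31 days: +11 → Nov 1, 1870 (60 left).
Nov has 30 days: +30 → Dec 1, 1870 (30 left).
+30 → Dec 31, 1870.

December 31, 1870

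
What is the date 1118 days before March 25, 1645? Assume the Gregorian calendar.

March 3, 1642

−365 (one year) → Mar 25, 1644 (753 left).
−366 (one year; includes Feb 29, 1644) → Mar 25, 1643 (387 left).
−25 → Feb 28, 1643 (end of Feb, 28 days; 362 left).
−28 → Jan 31, 1643 (end of Jan, 31 days; 334 left).
−31 → Dec 31, 1642 (end of Dec, 31 days; 303 left).
−31 → Nov 30, 1642 (end of Nov, 30 days; 272 left).
−30 → Oct 31, 1642 (end of Oct, 31 days; 242 left).
−31 → Sep 30, 1642 (end of Sep, 30 days; 211 left).
−30 → Aug 31, 1642 (end of Aug, 31 days; 181 left).
−31 → Jul 31, 1642 (end of Jul, 31 days; 150 left).
−31 → Jun 30, 1642 (end of Jun, 30 days; 119 left).
−30 → May 31, 1642 (end of May, 31 days; 89 left).
−31 → Apr 30, 1642 (end of Apr, 30 days; 58 left).
−30 → Mar 31, 1642 (end of Mar, 31 days; 28 left).
−28 → Mar 3, 1642.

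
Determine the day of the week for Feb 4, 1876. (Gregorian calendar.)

Doomsday rule: the anchor day for the 1800s is Friday. For year 76: 76÷12 = 6 r 4, and 4÷4 = 1, so 6+4+1 = 11.
Friday + 11 ≡ Tuesday — that's 1876's doomsday.
In February the doomsday date is Feb 29 (1876 is a leap year (divisible by 4)).
Feb 4 is 25 days before Feb 29; 25 mod 7 = 4, so Tuesday − 4 = Friday.

Friday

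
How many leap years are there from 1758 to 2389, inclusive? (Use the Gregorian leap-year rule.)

153

Multiples of 4 in [1758,2389]: 158.
Of those, multiples of 100: 6 (not leap unless ÷400).
Multiples of 400: 1.
Leap years = 158 − 6 + 1 = 153.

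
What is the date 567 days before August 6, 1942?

−365 (one year) → Aug 6, 1941 (202 left).
−6 → Jul 31, 1941 (end of Jul, 31 days; 196 left).
−31 → Jun 30, 1941 (end of Jun, 30 days; 165 left).
−30 → May 31, 1941 (end of May, 31 days; 135 left).
−31 → Apr 30, 1941 (end of Apr, 30 days; 104 left).
−30 → Mar 31, 1941 (end of Mar, 31 days; 74 left).
−31 → Feb 28, 1941 (end of Feb, 28 days; 43 left).
−28 → Jan 31, 1941 (end of Jan, 31 days; 15 left).
−15 → Jan 16, 1941.

January 16, 1941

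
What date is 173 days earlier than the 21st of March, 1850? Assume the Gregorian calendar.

September 29, 1849

−21 → Feb 28, 1850 (end of Feb, 28 days; 152 left).
−28 → Jan 31, 1850 (end of Jan, 31 days; 124 left).
−31 → Dec 31, 1849 (end of Dec, 31 days; 93 left).
−31 → Nov 30, 1849 (end of Nov, 30 days; 62 left).
−30 → Oct 31, 1849 (end of Oct, 31 days; 32 left).
−31 → Sep 30, 1849 (end of Sep, 30 days; 1 left).
−1 → Sep 29, 1849.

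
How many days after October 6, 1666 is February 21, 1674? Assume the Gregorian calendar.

Oct 6, 1666 → Oct 6, 1667: 365 days.
Oct 6, 1667 → Oct 6, 1668: 366 days (Feb 29, 1668 is in that span).
Oct 6, 1668 → Oct 6, 1669: 365 days.
Oct 6, 1669 → Oct 6, 1670: 365 days.
Oct 6, 1670 → Oct 6, 1671: 365 days.
Oct 6, 1671 → Oct 6, 1672: 366 days (Feb 29, 1672 is in that span).
Oct 6, 1672 → Oct 6, 1673: 365 days.
Oct 6, 1673 → Nov 6, 1673: 31 days (October has 31).
Nov 6, 1673 → Dec 6, 1673: 30 days (November has 30).
Dec 6, 1673 → Jan 6, 1674: 31 days (December has 31).
Jan 6, 1674 → Feb 6, 1674: 31 days (January has 31).
Feb 6, 1674 → Feb 21, 1674: 15 days.
Total: 2695 days.

2695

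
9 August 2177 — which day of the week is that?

Saturday

Doomsday rule: the anchor day for the 2100s is Sunday. For year 77: 77÷12 = 6 r 5, and 5÷4 = 1, so 6+5+1 = 12.
Sunday + 12 ≡ Friday — that's 2177's doomsday.
In August the doomsday date is Aug 8.
Aug 9 is 1 day after Aug 8; 1 mod 7 = 1, so Friday + 1 = Saturday.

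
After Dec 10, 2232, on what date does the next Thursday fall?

December 13, 2232

Dec 10, 2232 is a Monday.
From Monday to the next Thursday is 3 days.
Dec 10, 2232 + 3 = Dec 13, 2232.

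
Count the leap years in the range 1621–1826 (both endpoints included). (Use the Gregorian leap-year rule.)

49

Multiples of 4 in [1621,1826]: 51.
Of those, multiples of 100: 2 (not leap unless ÷400).
Multiples of 400: 0.
Leap years = 51 − 2 + 0 = 49.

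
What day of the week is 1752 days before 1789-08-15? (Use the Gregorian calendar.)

Thursday

Aug 15, 1789 is a Saturday.
1752 mod 7 = 2, so 1752 days before a Saturday is Saturday − 2 = Thursday.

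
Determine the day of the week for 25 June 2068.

Doomsday rule: the anchor day for the 2000s is Tuesday. For year 68: 68÷12 = 5 r 8, and 8÷4 = 2, so 5+8+2 = 15.
Tuesday + 15 ≡ Wednesday — that's 2068's doomsday.
In June the doomsday date is Jun 6.
Jun 25 is 19 days after Jun 6; 19 mod 7 = 5, so Wednesday + 5 = Monday.

Monday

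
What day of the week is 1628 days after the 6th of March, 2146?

Thursday

First find the weekday of Mar 6, 2146. Doomsday rule: the anchor day for the 2100s is Sunday. For year 46: 46÷12 = 3 r 10, and 10÷4 = 2, so 3+10+2 = 15.
Sunday + 15 ≡ Monday — that's 2146's doomsday.
In March the doomsday date is Mar 14.
Mar 6 is 8 days before Mar 14; 8 mod 7 = 1, so Monday − 1 = Sunday.
1628 mod 7 = 4, so 1628 days after a Sunday is Sunday + 4 = Thursday.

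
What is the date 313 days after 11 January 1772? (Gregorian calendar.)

November 19, 1772

Jan has 31 days: +21 → Feb 1, 1772 (292 left).
Feb has 29 days: +29 → Mar 1, 1772 (263 left).
Mar has 31 days: +31 → Apr 1, 1772 (232 left).
Apr has 30 days: +30 → May 1, 1772 (202 left).
May has 31 days: +31 → Jun 1, 1772 (171 left).
Jun has 30 days: +30 → Jul 1, 1772 (141 left).
Jul has 31 days: +31 → Aug 1, 1772 (110 left).
Aug has 31 days: +31 → Sep 1, 1772 (79 left).
Sep has 30 days: +30 → Oct 1, 1772 (49 left).
Oct has 31 days: +31 → Nov 1, 1772 (18 left).
+18 → Nov 19, 1772.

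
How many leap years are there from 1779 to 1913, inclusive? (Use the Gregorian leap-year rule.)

32

Multiples of 4 in [1779,1913]: 34.
Of those, multiples of 100: 2 (not leap unless ÷400).
Multiples of 400: 0.
Leap years = 34 − 2 + 0 = 32.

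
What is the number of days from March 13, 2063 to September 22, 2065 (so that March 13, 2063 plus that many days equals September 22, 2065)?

Mar 13, 2063 → Mar 13, 2064: 366 days (Feb 29, 2064 is in that span).
Mar 13, 2064 → Mar 13, 2065: 365 days.
Mar 13, 2065 → Apr 13, 2065: 31 days (March has 31).
Apr 13, 2065 → May 13, 2065: 30 days (April has 30).
May 13, 2065 → Jun 13, 2065: 31 days (May has 31).
Jun 13, 2065 → Jul 13, 2065: 30 days (June has 30).
Jul 13, 2065 → Aug 13, 2065: 31 days (July has 31).
Aug 13, 2065 → Sep 13, 2065: 31 days (August has 31).
Sep 13, 2065 → Sep 22, 2065: 9 days.
Total: 924 days.

924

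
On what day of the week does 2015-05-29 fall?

January 1, 2015 is a Thursday.
Jan 1, 2015 → Feb 1, 2015: 31 days (January has 31).
Feb 1, 2015 → Mar 1, 2015: 28 days (February has 28).
Mar 1, 2015 → Apr 1, 2015: 31 days (March has 31).
Apr 1, 2015 → May 1, 2015: 30 days (April has 30).
May 1, 2015 → May 29, 2015: 28 days.
Total: 148 days.
148 mod 7 = 1, so Thursday + 1 = Friday.

Friday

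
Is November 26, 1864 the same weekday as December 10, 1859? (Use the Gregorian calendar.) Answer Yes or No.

From Dec 10, 1859 to Nov 26, 1864 is 1813 days.
1813 mod 7 = 0, so they are the same weekday.
(Dec 10, 1859 is a Saturday; Nov 26, 1864 is a Saturday.)

Yes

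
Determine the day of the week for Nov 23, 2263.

Doomsday rule: the anchor day for the 2200s is Friday. For year 63: 63÷12 = 5 r 3, and 3÷4 = 0, so 5+3+0 = 8.
Friday + 8 ≡ Saturday — that's 2263's doomsday.
In November the doomsday date is Nov 7.
Nov 23 is 16 days after Nov 7; 16 mod 7 = 2, so Saturday + 2 = Monday.

Monday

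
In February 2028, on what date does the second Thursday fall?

February 1, 2028 is a Tuesday.
The first Thursday is therefore February 3 (2 days later).
The second Thursday is 3 + 1×7 = February 10.

February 10, 2028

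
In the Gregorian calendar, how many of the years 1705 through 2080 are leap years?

92

Multiples of 4 in [1705,2080]: 94.
Of those, multiples of 100: 3 (not leap unless ÷400).
Multiples of 400: 1.
Leap years = 94 − 3 + 1 = 92.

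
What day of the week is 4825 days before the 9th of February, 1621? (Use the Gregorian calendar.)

Sunday

First find the weekday of Feb 9, 1621. Doomsday rule: the anchor day for the 1600s is Tuesday. For year 21: 21÷12 = 1 r 9, and 9÷4 = 2, so 1+9+2 = 12.
Tuesday + 12 ≡ Sunday — that's 1621's doomsday.
In February the doomsday date is Feb 28 (1621 is not a leap year).
Feb 9 is 19 days before Feb 28; 19 mod 7 = 5, so Sunday − 5 = Tuesday.
4825 mod 7 = 2, so 4825 days before a Tuesday is Tuesday − 2 = Sunday.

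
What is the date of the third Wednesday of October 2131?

October 1, 2131 is a Monday.
The first Wednesday is therefore October 3 (2 days later).
The third Wednesday is 3 + 2×7 = October 17.

October 17, 2131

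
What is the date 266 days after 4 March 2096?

Mar has 31 days: +28 → Apr 1, 2096 (238 left).
Apr has 30 days: +30 → May 1, 2096 (208 left).
May has 31 days: +31 → Jun 1, 2096 (177 left).
Jun has 30 days: +30 → Jul 1, 2096 (147 left).
Jul has 31 days: +31 → Aug 1, 2096 (116 left).
Aug has 31 days: +31 → Sep 1, 2096 (85 left).
Sep has 30 days: +30 → Oct 1, 2096 (55 left).
Oct has 31 days: +31 → Nov 1, 2096 (24 left).
+24 → Nov 25, 2096.

November 25, 2096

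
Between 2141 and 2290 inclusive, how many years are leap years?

Multiples of 4 in [2141,2290]: 37.
Of those, multiples of 100: 1 (not leap unless ÷400).
Multiples of 400: 0.
Leap years = 37 − 1 + 0 = 36.

36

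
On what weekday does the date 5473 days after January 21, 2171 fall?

Sunday

First find the weekday of Jan 21, 2171. Doomsday rule: the anchor day for the 2100s is Sunday. For year 71: 71÷12 = 5 r 11, and 11÷4 = 2, so 5+11+2 = 18.
Sunday + 18 ≡ Thursday — that's 2171's doomsday.
In January the doomsday date is Jan 3 (2171 is not a leap year).
Jan 21 is 18 days after Jan 3; 18 mod 7 = 4, so Thursday + 4 = Monday.
5473 mod 7 = 6, so 5473 days after a Monday is Monday + 6 = Sunday.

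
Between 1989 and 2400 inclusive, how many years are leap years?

Multiples of 4 in [1989,2400]: 103.
Of those, multiples of 100: 5 (not leap unless ÷400).
Multiples of 400: 2.
Leap years = 103 − 5 + 2 = 100.

100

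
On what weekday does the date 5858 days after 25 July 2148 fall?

First find the weekday of Jul 25, 2148. Doomsday rule: the anchor day for the 2100s is Sunday. For year 48: 48÷12 = 4 r 0, and 0÷4 = 0, so 4+0+0 = 4.
Sunday + 4 ≡ Thursday — that's 2148's doomsday.
In July the doomsday date is Jul 11.
Jul 25 is 14 days after Jul 11; 14 mod 7 = 0, so Thursday + 0 = Thursday.
5858 mod 7 = 6, so 5858 days after a Thursday is Thursday + 6 = Wednesday.

Wednesday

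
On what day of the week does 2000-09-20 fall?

January 1, 2000 is a Saturday.
Jan 1, 2000 → Feb 1, 2000: 31 days (January has 31).
Feb 1, 2000 → Mar 1, 2000: 29 days (February has 29).
Mar 1, 2000 → Apr 1, 2000: 31 days (March has 31).
Apr 1, 2000 → May 1, 2000: 30 days (April has 30).
May 1, 2000 → Jun 1, 2000: 31 days (May has 31).
Jun 1, 2000 → Jul 1, 2000: 30 days (June has 30).
Jul 1, 2000 → Aug 1, 2000: 31 days (July has 31).
Aug 1, 2000 → Sep 1, 2000: 31 days (August has 31).
Sep 1, 2000 → Sep 20, 2000: 19 days.
Total: 263 days.
263 mod 7 = 4, so Saturday + 4 = Wednesday.

Wednesday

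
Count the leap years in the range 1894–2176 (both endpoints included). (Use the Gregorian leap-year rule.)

69

Multiples of 4 in [1894,2176]: 71.
Of those, multiples of 100: 3 (not leap unless ÷400).
Multiples of 400: 1.
Leap years = 71 − 3 + 1 = 69.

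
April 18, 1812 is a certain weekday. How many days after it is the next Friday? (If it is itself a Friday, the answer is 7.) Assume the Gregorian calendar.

Apr 18, 1812 is a Saturday.
From Saturday to the next Friday is 6 days.

6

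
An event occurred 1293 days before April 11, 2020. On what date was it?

September 26, 2016

−366 (one year; includes Feb 29, 2020) → Apr 11, 2019 (927 left).
−365 (one year) → Apr 11, 2018 (562 left).
−365 (one year) → Apr 11, 2017 (197 left).
−11 → Mar 31, 2017 (end of Mar, 31 days; 186 left).
−31 → Feb 28, 2017 (end of Feb, 28 days; 155 left).
−28 → Jan 31, 2017 (end of Jan, 31 days; 127 left).
−31 → Dec 31, 2016 (end of Dec, 31 days; 96 left).
−31 → Nov 30, 2016 (end of Nov, 30 days; 65 left).
−30 → Oct 31, 2016 (end of Oct, 31 days; 35 left).
−31 → Sep 30, 2016 (end of Sep, 30 days; 4 left).
−4 → Sep 26, 2016.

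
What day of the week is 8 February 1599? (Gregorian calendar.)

Doomsday rule: the anchor day for the 1500s is Wednesday. For year 99: 99÷12 = 8 r 3, and 3÷4 = 0, so 8+3+0 = 11.
Wednesday + 11 ≡ Sunday — that's 1599's doomsday.
In February the doomsday date is Feb 28 (1599 is not a leap year).
Feb 8 is 20 days before Feb 28; 20 mod 7 = 6, so Sunday − 6 = Monday.

Monday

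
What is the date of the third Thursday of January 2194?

January 16, 2194

January 1, 2194 is a Wednesday.
The first Thursday is therefore January 2 (1 days later).
The third Thursday is 2 + 2×7 = January 16.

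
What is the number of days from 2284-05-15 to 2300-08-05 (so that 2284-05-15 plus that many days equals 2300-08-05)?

5925

May 15, 2284 → May 15, 2285: 365 days.
May 15, 2285 → May 15, 2286: 365 days.
May 15, 2286 → May 15, 2287: 365 days.
May 15, 2287 → May 15, 2288: 366 days (Feb 29, 2288 is in that span).
May 15, 2288 → May 15, 2289: 365 days.
May 15, 2289 → May 15, 2290: 365 days.
May 15, 2290 → May 15, 2291: 365 days.
May 15, 2291 → May 15, 2292: 366 days (Feb 29, 2292 is in that span).
May 15, 2292 → May 15, 2293: 365 days.
May 15, 2293 → May 15, 2294: 365 days.
May 15, 2294 → May 15, 2295: 365 days.
May 15, 2295 → May 15, 2296: 366 days (Feb 29, 2296 is in that span).
May 15, 2296 → May 15, 2297: 365 days.
May 15, 2297 → May 15, 2298: 365 days.
May 15, 2298 → May 15, 2299: 365 days.
May 15, 2299 → May 15, 2300: 365 days.
May 15, 2300 → Jun 15, 2300: 31 days (May has 31).
Jun 15, 2300 → Jul 15, 2300: 30 days (June has 30).
Jul 15, 2300 → Aug 5, 2300: 21 days.
Total: 5925 days.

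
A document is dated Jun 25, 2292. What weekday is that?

Saturday

Doomsday rule: the anchor day for the 2200s is Friday. For year 92: 92÷12 = 7 r 8, and 8÷4 = 2, so 7+8+2 = 17.
Friday + 17 ≡ Monday — that's 2292's doomsday.
In June the doomsday date is Jun 6.
Jun 25 is 19 days after Jun 6; 19 mod 7 = 5, so Monday + 5 = Saturday.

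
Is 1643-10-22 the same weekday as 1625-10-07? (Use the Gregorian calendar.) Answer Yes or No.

From Oct 7, 1625 to Oct 22, 1643 is 6589 days.
6589 mod 7 = 2, so they are different weekdays.
(Oct 7, 1625 is a Tuesday; Oct 22, 1643 is a Thursday.)

No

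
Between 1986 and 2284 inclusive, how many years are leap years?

73

Multiples of 4 in [1986,2284]: 75.
Of those, multiples of 100: 3 (not leap unless ÷400).
Multiples of 400: 1.
Leap years = 75 − 3 + 1 = 73.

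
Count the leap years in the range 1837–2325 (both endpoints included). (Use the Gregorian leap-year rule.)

Multiples of 4 in [1837,2325]: 122.
Of those, multiples of 100: 5 (not leap unless ÷400).
Multiples of 400: 1.
Leap years = 122 − 5 + 1 = 118.

118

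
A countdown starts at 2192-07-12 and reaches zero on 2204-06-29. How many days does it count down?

Jul 12, 2192 → Jul 12, 2193: 365 days.
Jul 12, 2193 → Jul 12, 2194: 365 days.
Jul 12, 2194 → Jul 12, 2195: 365 days.
Jul 12, 2195 → Jul 12, 2196: 366 days (Feb 29, 2196 is in that span).
Jul 12, 2196 → Jul 12, 2197: 365 days.
Jul 12, 2197 → Jul 12, 2198: 365 days.
Jul 12, 2198 → Jul 12, 2199: 365 days.
Jul 12, 2199 → Jul 12, 2200: 365 days.
Jul 12, 2200 → Jul 12, 2201: 365 days.
Jul 12, 2201 → Jul 12, 2202: 365 days.
Jul 12, 2202 → Jul 12, 2203: 365 days.
Jul 12, 2203 → Aug 12, 2203: 31 days (July has 31).
Aug 12, 2203 → Sep 12, 2203: 31 days (August has 31).
Sep 12, 2203 → Oct 12, 2203: 30 days (September has 30).
Oct 12, 2203 → Nov 12, 2203: 31 days (October has 31).
Nov 12, 2203 → Dec 12, 2203: 30 days (November has 30).
Dec 12, 2203 → Jan 12, 2204: 31 days (December has 31).
Jan 12, 2204 → Feb 12, 2204: 31 days (January has 31).
Feb 12, 2204 → Mar 12, 2204: 29 days (February has 29).
Mar 12, 2204 → Apr 12, 2204: 31 days (March has 31).
Apr 12, 2204 → May 12, 2204: 30 days (April has 30).
May 12, 2204 → Jun 12, 2204: 31 days (May has 31).
Jun 12, 2204 → Jun 29, 2204: 17 days.
Total: 4369 days.

4369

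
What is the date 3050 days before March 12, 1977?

−365 (one year) → Mar 12, 1976 (2685 left).
−366 (one year; includes Feb 29, 1976) → Mar 12, 1975 (2319 left).
−365 (one year) → Mar 12, 1974 (1954 left).
−365 (one year) → Mar 12, 1973 (1589 left).
−365 (one year) → Mar 12, 1972 (1224 left).
−366 (one year; includes Feb 29, 1972) → Mar 12, 1971 (858 left).
−365 (one year) → Mar 12, 1970 (493 left).
−365 (one year) → Mar 12, 1969 (128 left).
−12 → Feb 28, 1969 (end of Feb, 28 days; 116 left).
−28 → Jan 31, 1969 (end of Jan, 31 days; 88 left).
−31 → Dec 31, 1968 (end of Dec, 31 days; 57 left).
−31 → Nov 30, 1968 (end of Nov, 30 days; 26 left).
−26 → Nov 4, 1968.

November 4, 1968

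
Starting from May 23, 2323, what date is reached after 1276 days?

+366 (one year; includes Feb 29, 2324) → May 23, 2324 (910 left).
+365 (one year) → May 23, 2325 (545 left).
+365 (one year) → May 23, 2326 (180 left).
May has 31 days: +9 → Jun 1, 2326 (171 left).
Jun has 30 days: +30 → Jul 1, 2326 (141 left).
Jul has 31 days: +31 → Aug 1, 2326 (110 left).
Aug has 31 days: +31 → Sep 1, 2326 (79 left).
Sep has 30 days: +30 → Oct 1, 2326 (49 left).
Oct has 31 days: +31 → Nov 1, 2326 (18 left).
+18 → Nov 19, 2326.

November 19, 2326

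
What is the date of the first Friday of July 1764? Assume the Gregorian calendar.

July 1, 1764 is a Sunday.
The first Friday is therefore July 6 (5 days later).

July 6, 1764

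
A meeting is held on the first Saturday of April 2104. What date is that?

April 1, 2104 is a Tuesday.
The first Saturday is therefore April 5 (4 days later).

April 5, 2104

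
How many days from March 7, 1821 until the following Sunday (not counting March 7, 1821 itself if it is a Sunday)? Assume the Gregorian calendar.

Mar 7, 1821 is a Wednesday.
From Wednesday to the next Sunday is 4 days.

4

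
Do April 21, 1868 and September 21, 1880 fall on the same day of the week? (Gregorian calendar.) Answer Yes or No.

From Apr 21, 1868 to Sep 21, 1880 is 4536 days.
4536 mod 7 = 0, so they are the same weekday.
(Apr 21, 1868 is a Tuesday; Sep 21, 1880 is a Tuesday.)

Yes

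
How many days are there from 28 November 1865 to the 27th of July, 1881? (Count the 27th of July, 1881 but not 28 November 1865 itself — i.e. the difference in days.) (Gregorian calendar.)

Nov 28, 1865 → Nov 28, 1866: 365 days.
Nov 28, 1866 → Nov 28, 1867: 365 days.
Nov 28, 1867 → Nov 28, 1868: 366 days (Feb 29, 1868 is in that span).
Nov 28, 1868 → Nov 28, 1869: 365 days.
Nov 28, 1869 → Nov 28, 1870: 365 days.
Nov 28, 1870 → Nov 28, 1871: 365 days.
Nov 28, 1871 → Nov 28, 1872: 366 days (Feb 29, 1872 is in that span).
Nov 28, 1872 → Nov 28, 1873: 365 days.
Nov 28, 1873 → Nov 28, 1874: 365 days.
Nov 28, 1874 → Nov 28, 1875: 365 days.
Nov 28, 1875 → Nov 28, 1876: 366 days (Feb 29, 1876 is in that span).
Nov 28, 1876 → Nov 28, 1877: 365 days.
Nov 28, 1877 → Nov 28, 1878: 365 days.
Nov 28, 1878 → Nov 28, 1879: 365 days.
Nov 28, 1879 → Nov 28, 1880: 366 days (Feb 29, 1880 is in that span).
Nov 28, 1880 → Dec 28, 1880: 30 days (November has 30).
Dec 28, 1880 → Jan 28, 1881: 31 days (December has 31).
Jan 28, 1881 → Feb 28, 1881: 31 days (January has 31).
Feb 28, 1881 → Mar 28, 1881: 28 days (February has 28).
Mar 28, 1881 → Apr 28, 1881: 31 days (March has 31).
Apr 28, 1881 → May 28, 1881: 30 days (April has 30).
May 28, 1881 → Jun 28, 1881: 31 days (May has 31).
Jun 28, 1881 → Jul 27, 1881: 29 days.
Total: 5720 days.

5720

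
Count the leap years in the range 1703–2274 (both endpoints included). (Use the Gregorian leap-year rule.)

Multiples of 4 in [1703,2274]: 143.
Of those, multiples of 100: 5 (not leap unless ÷400).
Multiples of 400: 1.
Leap years = 143 − 5 + 1 = 139.

139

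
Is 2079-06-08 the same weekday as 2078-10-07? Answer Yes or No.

From Oct 7, 2078 to Jun 8, 2079 is 244 days.
244 mod 7 = 6, so they are different weekdays.
(Oct 7, 2078 is a Friday; Jun 8, 2079 is a Thursday.)

No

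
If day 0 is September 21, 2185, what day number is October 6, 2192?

Sep 21, 2185 → Sep 21, 2186: 365 days.
Sep 21, 2186 → Sep 21, 2187: 365 days.
Sep 21, 2187 → Sep 21, 2188: 366 days (Feb 29, 2188 is in that span).
Sep 21, 2188 → Sep 21, 2189: 365 days.
Sep 21, 2189 → Sep 21, 2190: 365 days.
Sep 21, 2190 → Sep 21, 2191: 365 days.
Sep 21, 2191 → Oct 21, 2191: 30 days (September has 30).
Oct 21, 2191 → Nov 21, 2191: 31 days (October has 31).
Nov 21, 2191 → Dec 21, 2191: 30 days (November has 30).
Dec 21, 2191 → Jan 21, 2192: 31 days (December has 31).
Jan 21, 2192 → Feb 21, 2192: 31 days (January has 31).
Feb 21, 2192 → Mar 21, 2192: 29 days (February has 29).
Mar 21, 2192 → Apr 21, 2192: 31 days (March has 31).
Apr 21, 2192 → May 21, 2192: 30 days (April has 30).
May 21, 2192 → Jun 21, 2192: 31 days (May has 31).
Jun 21, 2192 → Jul 21, 2192: 30 days (June has 30).
Jul 21, 2192 → Aug 21, 2192: 31 days (July has 31).
Aug 21, 2192 → Sep 21, 2192: 31 days (August has 31).
Sep 21, 2192 → Oct 6, 2192: 15 days.
Total: 2572 days.

2572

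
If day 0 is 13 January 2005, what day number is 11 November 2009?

1763

Jan 13, 2005 → Jan 13, 2006: 365 days.
Jan 13, 2006 → Jan 13, 2007: 365 days.
Jan 13, 2007 → Jan 13, 2008: 365 days.
Jan 13, 2008 → Jan 13, 2009: 366 days (Feb 29, 2008 is in that span).
Jan 13, 2009 → Feb 13, 2009: 31 days (January has 31).
Feb 13, 2009 → Mar 13, 2009: 28 days (February has 28).
Mar 13, 2009 → Apr 13, 2009: 31 days (March has 31).
Apr 13, 2009 → May 13, 2009: 30 days (April has 30).
May 13, 2009 → Jun 13, 2009: 31 days (May has 31).
Jun 13, 2009 → Jul 13, 2009: 30 days (June has 30).
Jul 13, 2009 → Aug 13, 2009: 31 days (July has 31).
Aug 13, 2009 → Sep 13, 2009: 31 days (August has 31).
Sep 13, 2009 → Oct 13, 2009: 30 days (September has 30).
Oct 13, 2009 → Nov 11, 2009: 29 days.
Total: 1763 days.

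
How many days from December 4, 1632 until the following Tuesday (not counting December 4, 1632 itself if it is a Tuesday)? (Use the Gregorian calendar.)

3

Dec 4, 1632 is a Saturday.
From Saturday to the next Tuesday is 3 days.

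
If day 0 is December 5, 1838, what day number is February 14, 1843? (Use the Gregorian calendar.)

Dec 5, 1838 → Dec 5, 1839: 365 days.
Dec 5, 1839 → Dec 5, 1840: 366 days (Feb 29, 1840 is in that span).
Dec 5, 1840 → Dec 5, 1841: 365 days.
Dec 5, 1841 → Dec 5, 1842: 365 days.
Dec 5, 1842 → Jan 5, 1843: 31 days (December has 31).
Jan 5, 1843 → Feb 5, 1843: 31 days (January has 31).
Feb 5, 1843 → Feb 14, 1843: 9 days.
Total: 1532 days.

1532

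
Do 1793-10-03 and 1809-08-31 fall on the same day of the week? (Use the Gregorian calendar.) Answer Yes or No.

From Oct 3, 1793 to Aug 31, 1809 is 5810 days.
5810 mod 7 = 0, so they are the same weekday.
(Oct 3, 1793 is a Thursday; Aug 31, 1809 is a Thursday.)

Yes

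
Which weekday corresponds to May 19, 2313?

Doomsday rule: the anchor day for the 2300s is Wednesday. For year 13: 13÷12 = 1 r 1, and 1÷4 = 0, so 1+1+0 = 2.
Wednesday + 2 ≡ Friday — that's 2313's doomsday.
In May the doomsday date is May 9.
May 19 is 10 days after May 9; 10 mod 7 = 3, so Friday + 3 = Monday.

Monday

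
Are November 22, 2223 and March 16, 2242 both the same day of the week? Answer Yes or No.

From Nov 22, 2223 to Mar 16, 2242 is 6689 days.
6689 mod 7 = 4, so they are different weekdays.
(Nov 22, 2223 is a Saturday; Mar 16, 2242 is a Wednesday.)

No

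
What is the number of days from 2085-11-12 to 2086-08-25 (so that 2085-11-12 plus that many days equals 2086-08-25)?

Nov 12, 2085 → Dec 12, 2085: 30 days (November has 30).
Dec 12, 2085 → Jan 12, 2086: 31 days (December has 31).
Jan 12, 2086 → Feb 12, 2086: 31 days (January has 31).
Feb 12, 2086 → Mar 12, 2086: 28 days (February has 28).
Mar 12, 2086 → Apr 12, 2086: 31 days (March has 31).
Apr 12, 2086 → May 12, 2086: 30 days (April has 30).
May 12, 2086 → Jun 12, 2086: 31 days (May has 31).
Jun 12, 2086 → Jul 12, 2086: 30 days (June has 30).
Jul 12, 2086 → Aug 12, 2086: 31 days (July has 31).
Aug 12, 2086 → Aug 25, 2086: 13 days.
Total: 286 days.

286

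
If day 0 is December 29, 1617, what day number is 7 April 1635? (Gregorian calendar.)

6308

Dec 29, 1617 → Dec 29, 1618: 365 days.
Dec 29, 1618 → Dec 29, 1619: 365 days.
Dec 29, 1619 → Dec 29, 1620: 366 days (Feb 29, 1620 is in that span).
Dec 29, 1620 → Dec 29, 1621: 365 days.
Dec 29, 1621 → Dec 29, 1622: 365 days.
Dec 29, 1622 → Dec 29, 1623: 365 days.
Dec 29, 1623 → Dec 29, 1624: 366 days (Feb 29, 1624 is in that span).
Dec 29, 1624 → Dec 29, 1625: 365 days.
Dec 29, 1625 → Dec 29, 1626: 365 days.
Dec 29, 1626 → Dec 29, 1627: 365 days.
Dec 29, 1627 → Dec 29, 1628: 366 days (Feb 29, 1628 is in that span).
Dec 29, 1628 → Dec 29, 1629: 365 days.
Dec 29, 1629 → Dec 29, 1630: 365 days.
Dec 29, 1630 → Dec 29, 1631: 365 days.
Dec 29, 1631 → Dec 29, 1632: 366 days (Feb 29, 1632 is in that span).
Dec 29, 1632 → Dec 29, 1633: 365 days.
Dec 29, 1633 → Dec 29, 1634: 365 days.
Dec 29, 1634 → Jan 29, 1635: 31 days (December has 31).
Jan 29, 1635 → Feb 28, 1635: 30 days (January has 31).
Feb 28, 1635 → Mar 28, 1635: 28 days (February has 28).
Mar 28, 1635 → Apr 7, 1635: 10 days.
Total: 6308 days.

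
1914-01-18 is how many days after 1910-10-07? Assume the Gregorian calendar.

1199

Oct 7, 1910 → Oct 7, 1911: 365 days.
Oct 7, 1911 → Oct 7, 1912: 366 days (Feb 29, 1912 is in that span).
Oct 7, 1912 → Oct 7, 1913: 365 days.
Oct 7, 1913 → Nov 7, 1913: 31 days (October has 31).
Nov 7, 1913 → Dec 7, 1913: 30 days (November has 30).
Dec 7, 1913 → Jan 7, 1914: 31 days (December has 31).
Jan 7, 1914 → Jan 18, 1914: 11 days.
Total: 1199 days.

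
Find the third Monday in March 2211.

March 18, 2211

March 1, 2211 is a Friday.
The first Monday is therefore March 4 (3 days later).
The third Monday is 4 + 2×7 = March 18.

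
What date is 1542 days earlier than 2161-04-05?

January 14, 2157

−365 (one year) → Apr 5, 2160 (1177 left).
−366 (one year; includes Feb 29, 2160) → Apr 5, 2159 (811 left).
−365 (one year) → Apr 5, 2158 (446 left).
−365 (one year) → Apr 5, 2157 (81 left).
−5 → Mar 31, 2157 (end of Mar, 31 days; 76 left).
−31 → Feb 28, 2157 (end of Feb, 28 days; 45 left).
−28 → Jan 31, 2157 (end of Jan, 31 days; 17 left).
−17 → Jan 14, 2157.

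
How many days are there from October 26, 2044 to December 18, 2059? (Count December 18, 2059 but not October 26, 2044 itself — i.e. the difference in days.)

5531

Oct 26, 2044 → Oct 26, 2045: 365 days.
Oct 26, 2045 → Oct 26, 2046: 365 days.
Oct 26, 2046 → Oct 26, 2047: 365 days.
Oct 26, 2047 → Oct 26, 2048: 366 days (Feb 29, 2048 is in that span).
Oct 26, 2048 → Oct 26, 2049: 365 days.
Oct 26, 2049 → Oct 26, 2050: 365 days.
Oct 26, 2050 → Oct 26, 2051: 365 days.
Oct 26, 2051 → Oct 26, 2052: 366 days (Feb 29, 2052 is in that span).
Oct 26, 2052 → Oct 26, 2053: 365 days.
Oct 26, 2053 → Oct 26, 2054: 365 days.
Oct 26, 2054 → Oct 26, 2055: 365 days.
Oct 26, 2055 → Oct 26, 2056: 366 days (Feb 29, 2056 is in that span).
Oct 26, 2056 → Oct 26, 2057: 365 days.
Oct 26, 2057 → Oct 26, 2058: 365 days.
Oct 26, 2058 → Oct 26, 2059: 365 days.
Oct 26, 2059 → Nov 26, 2059: 31 days (October has 31).
Nov 26, 2059 → Dec 18, 2059: 22 days.
Total: 5531 days.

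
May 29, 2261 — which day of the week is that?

Wednesday

Doomsday rule: the anchor day for the 2200s is Friday. For year 61: 61÷12 = 5 r 1, and 1÷4 = 0, so 5+1+0 = 6.
Friday + 6 ≡ Thursday — that's 2261's doomsday.
In May the doomsday date is May 9.
May 29 is 20 days after May 9; 20 mod 7 = 6, so Thursday + 6 = Wednesday.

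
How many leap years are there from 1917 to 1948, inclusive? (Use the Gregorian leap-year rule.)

Multiples of 4 in [1917,1948]: 8.
Of those, multiples of 100: 0 (not leap unless ÷400).
Multiples of 400: 0.
Leap years = 8 − 0 + 0 = 8.

8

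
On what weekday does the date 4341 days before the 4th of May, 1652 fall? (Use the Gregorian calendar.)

First find the weekday of May 4, 1652. Doomsday rule: the anchor day for the 1600s is Tuesday. For year 52: 52÷12 = 4 r 4, and 4÷4 = 1, so 4+4+1 = 9.
Tuesday + 9 ≡ Thursday — that's 1652's doomsday.
In May the doomsday date is May 9.
May 4 is 5 days before May 9; 5 mod 7 = 5, so Thursday − 5 = Saturday.
4341 mod 7 = 1, so 4341 days before a Saturday is Saturday − 1 = Friday.

Friday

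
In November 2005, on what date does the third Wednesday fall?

November 1, 2005 is a Tuesday.
The first Wednesday is therefore November 2 (1 days later).
The third Wednesday is 2 + 2×7 = November 16.

November 16, 2005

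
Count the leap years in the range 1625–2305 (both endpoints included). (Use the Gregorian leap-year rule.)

Multiples of 4 in [1625,2305]: 170.
Of those, multiples of 100: 7 (not leap unless ÷400).
Multiples of 400: 1.
Leap years = 170 − 7 + 1 = 164.

164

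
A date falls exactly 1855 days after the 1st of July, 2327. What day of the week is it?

First find the weekday of Jul 1, 2327. Doomsday rule: the anchor day for the 2300s is Wednesday. For year 27: 27÷12 = 2 r 3, and 3÷4 = 0, so 2+3+0 = 5.
Wednesday + 5 ≡ Monday — that's 2327's doomsday.
In July the doomsday date is Jul 11.
Jul 1 is 10 days before Jul 11; 10 mod 7 = 3, so Monday − 3 = Friday.
1855 mod 7 = 0, so 1855 days after a Friday is Friday + 0 = Friday.

Friday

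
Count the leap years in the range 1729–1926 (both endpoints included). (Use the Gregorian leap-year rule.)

47

Multiples of 4 in [1729,1926]: 49.
Of those, multiples of 100: 2 (not leap unless ÷400).
Multiples of 400: 0.
Leap years = 49 − 2 + 0 = 47.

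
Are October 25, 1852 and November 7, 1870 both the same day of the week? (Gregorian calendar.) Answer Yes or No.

Yes

From Oct 25, 1852 to Nov 7, 1870 is 6587 days.
6587 mod 7 = 0, so they are the same weekday.
(Oct 25, 1852 is a Monday; Nov 7, 1870 is a Monday.)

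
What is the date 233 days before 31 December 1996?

May 12, 1996

−31 → Nov 30, 1996 (end of Nov, 30 days; 202 left).
−30 → Oct 31, 1996 (end of Oct, 31 days; 172 left).
−31 → Sep 30, 1996 (end of Sep, 30 days; 141 left).
−30 → Aug 31, 1996 (end of Aug, 31 days; 111 left).
−31 → Jul 31, 1996 (end of Jul, 31 days; 80 left).
−31 → Jun 30, 1996 (end of Jun, 30 days; 49 left).
−30 → May 31, 1996 (end of May, 31 days; 19 left).
−19 → May 12, 1996.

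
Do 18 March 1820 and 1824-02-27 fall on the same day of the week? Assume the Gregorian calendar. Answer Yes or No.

No

From Mar 18, 1820 to Feb 27, 1824 is 1441 days.
1441 mod 7 = 6, so they are different weekdays.
(Mar 18, 1820 is a Saturday; Feb 27, 1824 is a Friday.)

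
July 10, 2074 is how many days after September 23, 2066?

Sep 23, 2066 → Sep 23, 2067: 365 days.
Sep 23, 2067 → Sep 23, 2068: 366 days (Feb 29, 2068 is in that span).
Sep 23, 2068 → Sep 23, 2069: 365 days.
Sep 23, 2069 → Sep 23, 2070: 365 days.
Sep 23, 2070 → Sep 23, 2071: 365 days.
Sep 23, 2071 → Sep 23, 2072: 366 days (Feb 29, 2072 is in that span).
Sep 23, 2072 → Sep 23, 2073: 365 days.
Sep 23, 2073 → Oct 23, 2073: 30 days (September has 30).
Oct 23, 2073 → Nov 23, 2073: 31 days (October has 31).
Nov 23, 2073 → Dec 23, 2073: 30 days (November has 30).
Dec 23, 2073 → Jan 23, 2074: 31 days (December has 31).
Jan 23, 2074 → Feb 23, 2074: 31 days (January has 31).
Feb 23, 2074 → Mar 23, 2074: 28 days (February has 28).
Mar 23, 2074 → Apr 23, 2074: 31 days (March has 31).
Apr 23, 2074 → May 23, 2074: 30 days (April has 30).
May 23, 2074 → Jun 23, 2074: 31 days (May has 31).
Jun 23, 2074 → Jul 10, 2074: 17 days.
Total: 2847 days.

2847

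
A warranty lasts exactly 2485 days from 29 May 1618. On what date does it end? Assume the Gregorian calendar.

+365 (one year) → May 29, 1619 (2120 left).
+366 (one year; includes Feb 29, 1620) → May 29, 1620 (1754 left).
+365 (one year) → May 29, 1621 (1389 left).
+365 (one year) → May 29, 1622 (1024 left).
+365 (one year) → May 29, 1623 (659 left).
+366 (one year; includes Feb 29, 1624) → May 29, 1624 (293 left).
May has 31 days: +3 → Jun 1, 1624 (290 left).
Jun has 30 days: +30 → Jul 1, 1624 (260 left).
Jul has 31 days: +31 → Aug 1, 1624 (229 left).
Aug has 31 days: +31 → Sep 1, 1624 (198 left).
Sep has 30 days: +30 → Oct 1, 1624 (168 left).
Oct has 31 days: +31 → Nov 1, 1624 (137 left).
Nov has 30 days: +30 → Dec 1, 1624 (107 left).
Dec has 31 days: +31 → Jan 1, 1625 (76 left).
Jan has 31 days: +31 → Feb 1, 1625 (45 left).
Feb has 28 days: +28 → Mar 1, 1625 (17 left).
+17 → Mar 18, 1625.

March 18, 1625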